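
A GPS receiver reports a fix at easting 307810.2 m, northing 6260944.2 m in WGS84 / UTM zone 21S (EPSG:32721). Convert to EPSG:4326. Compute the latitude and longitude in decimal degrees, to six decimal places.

Zone 21S: λ₀ = -57°, k₀ = 0.9996, false easting 500000 m, false northing 10000000 m.
Meridian distance M = (N − FN)/k₀ = -3740552.0 m.
Inverse transverse Mercator on WGS84 gives φ = -33.77419967°, λ = -59.07550043°.

lat -33.774200°, lon -59.075500°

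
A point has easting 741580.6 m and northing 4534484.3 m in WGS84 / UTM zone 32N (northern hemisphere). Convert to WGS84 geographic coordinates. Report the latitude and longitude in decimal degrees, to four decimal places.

Zone 32N: λ₀ = 9°, k₀ = 0.9996, false easting 500000 m.
Meridian distance M = (N − FN)/k₀ = 4536298.8 m.
Inverse transverse Mercator on WGS84 gives φ = 40.92579978°, λ = 11.86910001°.

lat 40.9258°, lon 11.8691°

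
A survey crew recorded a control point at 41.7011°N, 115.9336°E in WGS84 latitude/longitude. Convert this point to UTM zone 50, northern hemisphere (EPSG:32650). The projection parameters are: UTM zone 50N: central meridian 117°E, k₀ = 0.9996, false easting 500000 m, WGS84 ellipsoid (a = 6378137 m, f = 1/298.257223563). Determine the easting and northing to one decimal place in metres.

E 411270.6 m, N 4617139.9 m

Zone 50 central meridian λ₀ = 6×50 − 183 = 117°; Δλ = -1.0664°.
Transverse Mercator on WGS84 with k₀ = 0.9996 gives E = 411270.595 m, N = 4617139.909 m.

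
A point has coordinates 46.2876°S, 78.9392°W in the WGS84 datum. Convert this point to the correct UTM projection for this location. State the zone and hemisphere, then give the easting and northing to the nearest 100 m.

Zone 17S: E 658700 m, N 4871900 m

Longitude -78.9392° lies in the 6° band [-84°, -78°), giving zone 17; latitude is south of the equator, so 17S.
Zone 17 central meridian λ₀ = 6×17 − 183 = -81°; Δλ = +2.0608°.
Transverse Mercator on WGS84 with k₀ = 0.9996 gives E = 658742.243 m, N = 4871933.431 m.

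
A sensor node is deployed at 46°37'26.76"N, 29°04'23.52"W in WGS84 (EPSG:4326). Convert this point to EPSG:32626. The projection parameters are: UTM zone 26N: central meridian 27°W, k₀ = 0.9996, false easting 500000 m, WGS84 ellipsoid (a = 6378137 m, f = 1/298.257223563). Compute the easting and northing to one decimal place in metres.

E 341283.7 m, N 5165480.7 m

Zone 26 central meridian λ₀ = 6×26 − 183 = -27°; Δλ = -2.0732°.
Transverse Mercator on WGS84 with k₀ = 0.9996 gives E = 341283.679 m, N = 5165480.725 m.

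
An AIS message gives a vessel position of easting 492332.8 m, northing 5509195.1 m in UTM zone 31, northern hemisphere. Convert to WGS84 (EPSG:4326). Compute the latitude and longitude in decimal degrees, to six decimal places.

Zone 31N: λ₀ = 3°, k₀ = 0.9996, false easting 500000 m.
Meridian distance M = (N − FN)/k₀ = 5511399.7 m.
Inverse transverse Mercator on WGS84 gives φ = 49.73519967°, λ = 2.89359968°.

lat 49.735200°, lon 2.893600°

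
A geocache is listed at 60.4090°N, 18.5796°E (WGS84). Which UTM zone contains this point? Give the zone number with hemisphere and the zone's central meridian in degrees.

UTM zone = ⌊(λ + 180)/6⌋ + 1; 18.5796° ∈ [18°, 24°) → zone 34.
Hemisphere: N (φ ≥ 0).
Central meridian λ₀ = 6×34 − 183 = 21°.

Zone 34N, central meridian 21°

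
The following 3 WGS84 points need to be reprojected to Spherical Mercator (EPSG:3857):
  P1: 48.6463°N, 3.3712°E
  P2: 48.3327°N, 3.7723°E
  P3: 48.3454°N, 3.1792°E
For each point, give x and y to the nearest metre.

P1: x 375280 m, y 6215058 m; P2: x 419931 m, y 6162384 m; P3: x 353907 m, y 6164511 m

Web Mercator: x = R·λ, y = R·ln tan(π/4+φ/2), R = 6378137 m.
P1 (48.6463°, 3.3712°) → (375280.267, 6215057.623) m.
P2 (48.3327°, 3.7723°) → (419930.515, 6162383.819) m.
P3 (48.3454°, 3.1792°) → (353906.925, 6164510.662) m.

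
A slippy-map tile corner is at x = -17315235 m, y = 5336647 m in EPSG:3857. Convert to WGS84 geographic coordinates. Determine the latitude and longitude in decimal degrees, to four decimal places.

lat 43.1619°, lon -155.5454°

R = 6378137 m. λ = x/R = -155.54540249°.
φ = 2·arctan(exp(y/R)) − 90° = 2·arctan(2.30876) − 90° = 43.16189846°.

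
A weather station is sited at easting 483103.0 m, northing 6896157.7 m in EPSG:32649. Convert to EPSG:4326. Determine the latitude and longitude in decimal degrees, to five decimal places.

Zone 49N: λ₀ = 111°, k₀ = 0.9996, false easting 500000 m.
Meridian distance M = (N − FN)/k₀ = 6898917.3 m.
Inverse transverse Mercator on WGS84 gives φ = 62.19690027°, λ = 110.67529992°.

lat 62.19690°, lon 110.67530°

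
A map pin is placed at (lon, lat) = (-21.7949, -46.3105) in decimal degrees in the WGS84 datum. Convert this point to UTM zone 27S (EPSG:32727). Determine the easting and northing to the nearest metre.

E 438794 m, N 4871146 m

Zone 27 central meridian λ₀ = 6×27 − 183 = -21°; Δλ = -0.7949°.
Transverse Mercator on WGS84 with k₀ = 0.9996 gives E = 438794.341 m, N = 4871145.872 m.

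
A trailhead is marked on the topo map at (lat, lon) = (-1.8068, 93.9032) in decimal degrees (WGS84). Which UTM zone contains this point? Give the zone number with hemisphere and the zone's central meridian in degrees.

Zone 46S, central meridian 93°

UTM zone = ⌊(λ + 180)/6⌋ + 1; 93.9032° ∈ [90°, 96°) → zone 46.
Hemisphere: S (φ < 0).
Central meridian λ₀ = 6×46 − 183 = 93°.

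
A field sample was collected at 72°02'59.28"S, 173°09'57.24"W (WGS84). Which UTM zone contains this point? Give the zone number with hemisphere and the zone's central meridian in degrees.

Zone 2S, central meridian -171°

UTM zone = ⌊(λ + 180)/6⌋ + 1; -173.1659° ∈ [-174°, -168°) → zone 2.
Hemisphere: S (φ < 0).
Central meridian λ₀ = 6×2 − 183 = -171°.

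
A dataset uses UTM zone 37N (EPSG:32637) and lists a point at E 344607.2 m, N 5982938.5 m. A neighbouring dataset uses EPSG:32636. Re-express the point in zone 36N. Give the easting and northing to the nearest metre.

E 738111 m, N 5986444 m

UTM 37N → geographic: φ = 53.97140006°, λ = 36.63079983°.
UTM 36N (λ₀ = 33°) forward: E = 738111.300 m, N = 5986444.498 m.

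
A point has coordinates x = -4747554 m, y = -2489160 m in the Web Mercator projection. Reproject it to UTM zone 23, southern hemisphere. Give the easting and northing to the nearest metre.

Web Mercator inverse (R = 6378137 m) → φ = -21.81359712°, λ = -42.64800320°.
UTM 23S forward: E = 743140.858 m, N = 7585949.873 m.

E 743141 m, N 7585950 m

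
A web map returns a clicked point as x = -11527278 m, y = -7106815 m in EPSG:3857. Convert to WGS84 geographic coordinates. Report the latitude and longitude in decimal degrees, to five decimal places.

lat -53.66420°, lon -103.55130°

R = 6378137 m. λ = x/R = -103.55130012°.
φ = 2·arctan(exp(y/R)) − 90° = 2·arctan(0.32816) − 90° = -53.66420229°.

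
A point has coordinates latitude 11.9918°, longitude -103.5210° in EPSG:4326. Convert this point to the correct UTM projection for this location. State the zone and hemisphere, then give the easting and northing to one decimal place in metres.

Zone 13N: E 661023.9 m, N 1326078.8 m

Longitude -103.5210° lies in the 6° band [-108°, -102°), giving zone 13; latitude is north of the equator, so 13N.
Zone 13 central meridian λ₀ = 6×13 − 183 = -105°; Δλ = +1.4790°.
Transverse Mercator on WGS84 with k₀ = 0.9996 gives E = 661023.909 m, N = 1326078.777 m.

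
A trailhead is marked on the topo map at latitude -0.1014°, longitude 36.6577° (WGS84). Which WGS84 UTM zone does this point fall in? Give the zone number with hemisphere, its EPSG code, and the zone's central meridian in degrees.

Zone 37S (EPSG:32737), central meridian 39°

UTM zone = ⌊(λ + 180)/6⌋ + 1; 36.6577° ∈ [36°, 42°) → zone 37.
Hemisphere: S (φ < 0).
Central meridian λ₀ = 6×37 − 183 = 39°.
EPSG code: 32737.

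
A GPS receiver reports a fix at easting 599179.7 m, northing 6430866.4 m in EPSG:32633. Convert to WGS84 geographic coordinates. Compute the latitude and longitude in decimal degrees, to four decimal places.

Zone 33N: λ₀ = 15°, k₀ = 0.9996, false easting 500000 m.
Meridian distance M = (N − FN)/k₀ = 6433439.8 m.
Inverse transverse Mercator on WGS84 gives φ = 58.00829997°, λ = 16.67839961°.

lat 58.0083°, lon 16.6784°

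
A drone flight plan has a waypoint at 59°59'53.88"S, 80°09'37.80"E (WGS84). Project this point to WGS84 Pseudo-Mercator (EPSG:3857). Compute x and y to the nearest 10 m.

x 8923430 m, y -8399360 m

Web Mercator is spherical with R = a = 6378137 m.
x = R·λ = 6378137 × 1.399064655 = 8923426.042 m.
y = R·ln tan(π/4 + φ/2) = 6378137 × -1.316898557 = -8399359.413 m.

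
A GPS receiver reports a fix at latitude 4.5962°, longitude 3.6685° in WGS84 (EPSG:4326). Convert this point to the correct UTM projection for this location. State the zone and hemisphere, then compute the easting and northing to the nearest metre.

Zone 31N: E 574151 m, N 508064 m

Longitude 3.6685° lies in the 6° band [0°, 6°), giving zone 31; latitude is north of the equator, so 31N.
Zone 31 central meridian λ₀ = 6×31 − 183 = 3°; Δλ = +0.6685°.
Transverse Mercator on WGS84 with k₀ = 0.9996 gives E = 574151.363 m, N = 508063.792 m.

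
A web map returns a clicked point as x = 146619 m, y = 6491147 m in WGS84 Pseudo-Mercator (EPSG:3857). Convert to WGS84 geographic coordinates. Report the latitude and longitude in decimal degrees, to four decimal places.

R = 6378137 m. λ = x/R = 1.31710089°.
φ = 2·arctan(exp(y/R)) − 90° = 2·arctan(2.76687) − 90° = 50.25839991°.

lat 50.2584°, lon 1.3171°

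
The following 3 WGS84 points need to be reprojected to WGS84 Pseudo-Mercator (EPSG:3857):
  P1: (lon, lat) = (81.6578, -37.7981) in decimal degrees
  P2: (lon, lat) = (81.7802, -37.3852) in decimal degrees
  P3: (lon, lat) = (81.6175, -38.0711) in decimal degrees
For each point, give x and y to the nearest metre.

Web Mercator: x = R·λ, y = R·ln tan(π/4+φ/2), R = 6378137 m.
P1 (-37.7981°, 81.6578°) → (9090104.715, -4550943.245) m.
P2 (-37.3852°, 81.7802°) → (9103730.221, -4492935.573) m.
P3 (-38.0711°, 81.6175°) → (9085618.540, -4589474.733) m.

P1: x 9090105 m, y -4550943 m; P2: x 9103730 m, y -4492936 m; P3: x 9085619 m, y -4589475 m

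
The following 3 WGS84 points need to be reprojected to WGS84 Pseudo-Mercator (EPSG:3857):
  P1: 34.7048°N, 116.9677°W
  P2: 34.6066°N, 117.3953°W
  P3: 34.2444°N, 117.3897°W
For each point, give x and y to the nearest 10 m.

Web Mercator: x = R·λ, y = R·ln tan(π/4+φ/2), R = 6378137 m.
P1 (34.7048°, -116.9677°) → (-13020784.803, 4123836.655) m.
P2 (34.6066°, -117.3953°) → (-13068385.018, 4110547.341) m.
P3 (34.2444°, -117.3897°) → (-13067761.628, 4061666.376) m.

P1: x -13020780 m, y 4123840 m; P2: x -13068390 m, y 4110550 m; P3: x -13067760 m, y 4061670 m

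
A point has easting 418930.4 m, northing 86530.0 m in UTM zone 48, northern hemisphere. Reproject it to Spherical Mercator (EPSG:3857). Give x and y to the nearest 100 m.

x 11607400 m, y 87100 m

Unproject from UTM 48N (λ₀ = 105°) → φ = 0.78279985°, λ = 104.27140019°.
Web Mercator (R = 6378137 m): x = 11607439.173 m, y = 87143.592 m.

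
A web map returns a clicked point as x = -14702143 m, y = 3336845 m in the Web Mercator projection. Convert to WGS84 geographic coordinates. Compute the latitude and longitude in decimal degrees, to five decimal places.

R = 6378137 m. λ = x/R = -132.07159766°.
φ = 2·arctan(exp(y/R)) − 90° = 2·arctan(1.68737) − 90° = 28.69469783°.

lat 28.69470°, lon -132.07160°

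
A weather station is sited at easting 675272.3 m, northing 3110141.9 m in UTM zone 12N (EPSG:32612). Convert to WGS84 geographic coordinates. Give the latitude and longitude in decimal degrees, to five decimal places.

Zone 12N: λ₀ = -111°, k₀ = 0.9996, false easting 500000 m.
Meridian distance M = (N − FN)/k₀ = 3111386.5 m.
Inverse transverse Mercator on WGS84 gives φ = 28.10520015°, λ = -109.21579950°.

lat 28.10520°, lon -109.21580°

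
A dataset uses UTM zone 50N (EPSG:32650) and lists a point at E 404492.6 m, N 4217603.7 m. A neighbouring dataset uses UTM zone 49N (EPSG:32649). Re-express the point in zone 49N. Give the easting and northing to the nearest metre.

E 930680 m, N 4228448 m

UTM 50N → geographic: φ = 38.10119983°, λ = 115.91070046°.
UTM 49N (λ₀ = 111°) forward: E = 930679.867 m, N = 4228447.727 m.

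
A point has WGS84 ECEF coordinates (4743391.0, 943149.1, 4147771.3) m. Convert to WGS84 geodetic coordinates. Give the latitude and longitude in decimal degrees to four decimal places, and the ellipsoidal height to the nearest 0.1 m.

lat 40.8080°, lon 11.2457°, h 2239.2 m

λ = atan2(Y, X) = 11.24570039°; p = √(X²+Y²) = 4836247.3 m.
Bowring's method on WGS84 (a = 6378137 m, b = 6356752.314 m) gives φ = 40.80800045°, h = 2239.209 m.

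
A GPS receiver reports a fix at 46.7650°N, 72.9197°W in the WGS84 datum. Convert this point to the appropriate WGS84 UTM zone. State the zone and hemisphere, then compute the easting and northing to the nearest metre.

Longitude -72.9197° lies in the 6° band [-78°, -72°), giving zone 18; latitude is north of the equator, so 18N.
Zone 18 central meridian λ₀ = 6×18 − 183 = -75°; Δλ = +2.0803°.
Transverse Mercator on WGS84 with k₀ = 0.9996 gives E = 658846.010 m, N = 5181151.319 m.

Zone 18N: E 658846 m, N 5181151 m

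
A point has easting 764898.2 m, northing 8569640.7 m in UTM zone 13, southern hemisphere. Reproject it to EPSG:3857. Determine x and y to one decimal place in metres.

Unproject from UTM 13S (λ₀ = -105°) → φ = -12.92730027°, λ = -102.55860021°.
Web Mercator (R = 6378137 m): x = -11416771.151 m, y = -1451427.713 m.

x -11416771.2 m, y -1451427.7 m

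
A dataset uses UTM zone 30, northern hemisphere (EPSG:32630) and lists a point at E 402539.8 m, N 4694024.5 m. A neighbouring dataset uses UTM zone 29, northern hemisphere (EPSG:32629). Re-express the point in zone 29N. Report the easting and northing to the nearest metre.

E 896425 m, N 4704592 m

UTM 30N → geographic: φ = 42.39240027°, λ = -4.18409996°.
UTM 29N (λ₀ = -9°) forward: E = 896424.533 m, N = 4704591.925 m.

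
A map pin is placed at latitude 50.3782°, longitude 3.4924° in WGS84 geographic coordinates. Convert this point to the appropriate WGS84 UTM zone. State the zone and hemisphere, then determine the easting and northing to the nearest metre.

Longitude 3.4924° lies in the 6° band [0°, 6°), giving zone 31; latitude is north of the equator, so 31N.
Zone 31 central meridian λ₀ = 6×31 − 183 = 3°; Δλ = +0.4924°.
Transverse Mercator on WGS84 with k₀ = 0.9996 gives E = 535011.183 m, N = 5580797.968 m.

Zone 31N: E 535011 m, N 5580798 m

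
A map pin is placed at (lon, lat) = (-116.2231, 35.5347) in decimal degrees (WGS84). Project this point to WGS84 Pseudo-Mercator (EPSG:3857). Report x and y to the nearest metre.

x -12937896 m, y 4236784 m

Web Mercator is spherical with R = a = 6378137 m.
x = R·λ = 6378137 × -2.028475762 = -12937896.310 m.
y = R·ln tan(π/4 + φ/2) = 6378137 × 0.664266737 = 4236784.252 m.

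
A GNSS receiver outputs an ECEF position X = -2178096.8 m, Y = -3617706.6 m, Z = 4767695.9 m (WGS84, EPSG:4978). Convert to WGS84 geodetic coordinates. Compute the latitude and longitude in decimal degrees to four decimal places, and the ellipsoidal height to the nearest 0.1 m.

lat 48.6593°, lon -121.0507°, h 2768.8 m

λ = atan2(Y, X) = -121.05070064°; p = √(X²+Y²) = 4222784.2 m.
Bowring's method on WGS84 (a = 6378137 m, b = 6356752.314 m) gives φ = 48.65929991°, h = 2768.816 m.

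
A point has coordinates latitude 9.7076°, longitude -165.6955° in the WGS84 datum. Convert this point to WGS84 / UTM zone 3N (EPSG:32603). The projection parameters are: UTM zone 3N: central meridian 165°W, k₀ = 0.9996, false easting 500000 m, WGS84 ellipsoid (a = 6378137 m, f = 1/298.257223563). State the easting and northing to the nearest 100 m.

Zone 3 central meridian λ₀ = 6×3 − 183 = -165°; Δλ = -0.6955°.
Transverse Mercator on WGS84 with k₀ = 0.9996 gives E = 423707.387 m, N = 1073162.080 m.

E 423700 m, N 1073200 m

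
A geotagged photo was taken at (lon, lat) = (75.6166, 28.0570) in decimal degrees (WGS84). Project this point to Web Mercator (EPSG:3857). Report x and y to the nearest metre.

Web Mercator is spherical with R = a = 6378137 m.
x = R·λ = 6378137 × 1.319758639 = 8417601.408 m.
y = R·ln tan(π/4 + φ/2) = 6378137 × 0.510519308 = 3256162.088 m.

x 8417601 m, y 3256162 m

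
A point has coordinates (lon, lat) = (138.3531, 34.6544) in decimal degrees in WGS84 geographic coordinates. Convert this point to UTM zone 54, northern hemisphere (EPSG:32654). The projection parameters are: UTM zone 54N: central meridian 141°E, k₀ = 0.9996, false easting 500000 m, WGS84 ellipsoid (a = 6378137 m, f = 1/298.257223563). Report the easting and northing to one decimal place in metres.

Zone 54 central meridian λ₀ = 6×54 − 183 = 141°; Δλ = -2.6469°.
Transverse Mercator on WGS84 with k₀ = 0.9996 gives E = 257424.132 m, N = 3837905.869 m.

E 257424.1 m, N 3837905.9 m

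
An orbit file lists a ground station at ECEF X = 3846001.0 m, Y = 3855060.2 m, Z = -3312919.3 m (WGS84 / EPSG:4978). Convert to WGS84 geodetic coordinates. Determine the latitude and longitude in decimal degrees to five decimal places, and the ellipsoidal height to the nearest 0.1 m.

lat -31.48660°, lon 45.06740°, h 1721.6 m

λ = atan2(Y, X) = 45.06740028°; p = √(X²+Y²) = 5445476.4 m.
Bowring's method on WGS84 (a = 6378137 m, b = 6356752.314 m) gives φ = -31.48659998°, h = 1721.615 m.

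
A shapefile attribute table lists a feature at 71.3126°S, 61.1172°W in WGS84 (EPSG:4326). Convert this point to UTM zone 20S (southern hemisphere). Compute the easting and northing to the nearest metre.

Zone 20 central meridian λ₀ = 6×20 − 183 = -63°; Δλ = +1.8828°.
Transverse Mercator on WGS84 with k₀ = 0.9996 gives E = 567320.410 m, N = 2086690.527 m.

E 567320 m, N 2086691 m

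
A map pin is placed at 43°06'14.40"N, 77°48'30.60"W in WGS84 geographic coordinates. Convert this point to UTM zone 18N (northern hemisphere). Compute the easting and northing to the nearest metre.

Zone 18 central meridian λ₀ = 6×18 − 183 = -75°; Δλ = -2.8085°.
Transverse Mercator on WGS84 with k₀ = 0.9996 gives E = 271464.061 m, N = 4776192.915 m.

E 271464 m, N 4776193 m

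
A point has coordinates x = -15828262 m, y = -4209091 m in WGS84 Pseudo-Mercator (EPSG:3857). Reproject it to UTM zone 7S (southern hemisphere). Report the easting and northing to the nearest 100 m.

Web Mercator inverse (R = 6378137 m) → φ = -35.33200257°, λ = -142.18769676°.
UTM 7S forward: E = 392057.701 m, N = 6089491.042 m.

E 392100 m, N 6089500 m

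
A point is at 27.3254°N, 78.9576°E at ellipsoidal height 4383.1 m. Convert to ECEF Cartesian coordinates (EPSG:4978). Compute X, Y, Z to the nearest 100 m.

WGS84: a = 6378137 m, e² = 0.006694380; N(φ) = a/√(1−e²sin²φ) = 6382640.411 m.
X = (N+h)·cosφ·cosλ = 1086832.952 m; Y = (N+h)·cosφ·sinλ = 5569263.962 m; Z = (N(1−e²)+h)·sinφ = 2912307.353 m.

X 1086800 m, Y 5569300 m, Z 2912300 m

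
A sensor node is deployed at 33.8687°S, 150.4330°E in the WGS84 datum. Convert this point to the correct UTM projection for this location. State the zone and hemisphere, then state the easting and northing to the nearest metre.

Longitude 150.4330° lies in the 6° band [150°, 156°), giving zone 56; latitude is south of the equator, so 56S.
Zone 56 central meridian λ₀ = 6×56 − 183 = 153°; Δλ = -2.5670°.
Transverse Mercator on WGS84 with k₀ = 0.9996 gives E = 262548.671 m, N = 6249436.603 m.

Zone 56S: E 262549 m, N 6249437 m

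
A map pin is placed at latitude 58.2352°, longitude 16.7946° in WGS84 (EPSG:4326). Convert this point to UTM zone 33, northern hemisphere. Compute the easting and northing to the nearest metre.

Zone 33 central meridian λ₀ = 6×33 − 183 = 15°; Δλ = +1.7946°.
Transverse Mercator on WGS84 with k₀ = 0.9996 gives E = 605373.261 m, N = 6456299.425 m.

E 605373 m, N 6456299 m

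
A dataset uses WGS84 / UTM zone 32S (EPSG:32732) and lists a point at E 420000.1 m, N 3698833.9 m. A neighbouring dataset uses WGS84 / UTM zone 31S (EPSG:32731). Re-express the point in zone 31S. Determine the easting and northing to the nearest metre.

UTM 32S → geographic: φ = -56.84740021°, λ = 7.68840074°.
UTM 31S (λ₀ = 3°) forward: E = 785846.743 m, N = 3689800.437 m.

E 785847 m, N 3689800 m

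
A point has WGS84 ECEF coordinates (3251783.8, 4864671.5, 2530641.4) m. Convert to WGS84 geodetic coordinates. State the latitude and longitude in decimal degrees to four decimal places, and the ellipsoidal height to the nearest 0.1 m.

lat 23.5282°, lon 56.2393°, h 454.6 m

λ = atan2(Y, X) = 56.23930017°; p = √(X²+Y²) = 5851420.9 m.
Bowring's method on WGS84 (a = 6378137 m, b = 6356752.314 m) gives φ = 23.52820007°, h = 454.553 m.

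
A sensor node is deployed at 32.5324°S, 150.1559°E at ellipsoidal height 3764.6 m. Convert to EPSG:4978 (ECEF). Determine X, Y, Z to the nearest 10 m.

WGS84: a = 6378137 m, e² = 0.006694380; N(φ) = a/√(1−e²sin²φ) = 6384320.138 m.
X = (N+h)·cosφ·cosλ = -4671475.247 m; Y = (N+h)·cosφ·sinλ = 2680156.118 m; Z = (N(1−e²)+h)·sinφ = -3412377.464 m.

X -4671480 m, Y 2680160 m, Z -3412380 m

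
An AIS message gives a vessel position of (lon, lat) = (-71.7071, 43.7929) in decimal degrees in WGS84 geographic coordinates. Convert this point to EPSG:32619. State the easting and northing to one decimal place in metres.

Zone 19 central meridian λ₀ = 6×19 − 183 = -69°; Δλ = -2.7071°.
Transverse Mercator on WGS84 with k₀ = 0.9996 gives E = 282203.603 m, N = 4852433.236 m.

E 282203.6 m, N 4852433.2 m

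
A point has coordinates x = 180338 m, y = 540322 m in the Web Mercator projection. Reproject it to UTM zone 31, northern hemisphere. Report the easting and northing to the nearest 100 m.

E 347000 m, N 536000 m

Web Mercator inverse (R = 6378137 m) → φ = 4.84799989°, λ = 1.62000382°.
UTM 31N forward: E = 346972.006 m, N = 536018.244 m.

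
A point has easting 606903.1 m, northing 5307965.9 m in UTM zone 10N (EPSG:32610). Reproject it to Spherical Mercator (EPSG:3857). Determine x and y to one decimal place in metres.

x -13533021.4 m, y 6092908.2 m

Unproject from UTM 10N (λ₀ = -123°) → φ = 47.91610003°, λ = -121.56919961°.
Web Mercator (R = 6378137 m): x = -13533021.397 m, y = 6092908.202 m.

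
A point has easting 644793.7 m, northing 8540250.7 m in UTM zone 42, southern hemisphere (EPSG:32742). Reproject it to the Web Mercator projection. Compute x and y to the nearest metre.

x 7829790 m, y -1482705 m

Unproject from UTM 42S (λ₀ = 69°) → φ = -13.20099955°, λ = 70.33620011°.
Web Mercator (R = 6378137 m): x = 7829789.981 m, y = -1482705.350 m.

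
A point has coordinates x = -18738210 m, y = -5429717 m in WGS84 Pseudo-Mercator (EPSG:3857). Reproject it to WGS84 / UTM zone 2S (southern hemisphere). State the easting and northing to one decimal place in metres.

Web Mercator inverse (R = 6378137 m) → φ = -43.76869696°, λ = -168.32820440°.
UTM 2S forward: E = 715042.732 m, N = 5150347.307 m.

E 715042.7 m, N 5150347.3 m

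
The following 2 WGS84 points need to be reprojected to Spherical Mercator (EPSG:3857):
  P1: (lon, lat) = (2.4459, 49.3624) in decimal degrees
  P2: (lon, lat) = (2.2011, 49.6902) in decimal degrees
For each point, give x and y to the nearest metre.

P1: x 272276 m, y 6336578 m; P2: x 245025 m, y 6392796 m

Web Mercator: x = R·λ, y = R·ln tan(π/4+φ/2), R = 6378137 m.
P1 (49.3624°, 2.4459°) → (272276.343, 6336578.308) m.
P2 (49.6902°, 2.2011°) → (245025.331, 6392795.802) m.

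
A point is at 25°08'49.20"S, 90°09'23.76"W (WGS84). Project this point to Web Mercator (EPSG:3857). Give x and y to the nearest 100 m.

Web Mercator is spherical with R = a = 6378137 m.
x = R·λ = 6378137 × -1.573529512 = -10036186.804 m.
y = R·ln tan(π/4 + φ/2) = 6378137 × -0.453707892 = -2893811.091 m.

x -10036200 m, y -2893800 m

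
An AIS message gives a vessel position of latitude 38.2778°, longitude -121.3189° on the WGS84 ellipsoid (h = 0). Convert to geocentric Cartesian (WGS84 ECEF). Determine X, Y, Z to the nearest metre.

X -2605963 m, Y -4282873 m, Z 3929697 m

WGS84: a = 6378137 m, e² = 0.006694380; N(φ) = a/√(1−e²sin²φ) = 6386345.417 m.
X = (N+h)·cosφ·cosλ = -2605962.882 m; Y = (N+h)·cosφ·sinλ = -4282872.742 m; Z = (N(1−e²)+h)·sinφ = 3929696.597 m.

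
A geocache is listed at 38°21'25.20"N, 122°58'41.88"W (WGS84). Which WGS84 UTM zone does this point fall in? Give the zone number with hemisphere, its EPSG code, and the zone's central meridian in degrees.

UTM zone = ⌊(λ + 180)/6⌋ + 1; -122.9783° ∈ [-126°, -120°) → zone 10.
Hemisphere: N (φ ≥ 0).
Central meridian λ₀ = 6×10 − 183 = -123°.
EPSG code: 32610.

Zone 10N (EPSG:32610), central meridian -123°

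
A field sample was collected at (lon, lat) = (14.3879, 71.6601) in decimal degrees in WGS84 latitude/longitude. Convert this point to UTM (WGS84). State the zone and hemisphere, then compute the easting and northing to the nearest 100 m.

Longitude 14.3879° lies in the 6° band [12°, 18°), giving zone 33; latitude is north of the equator, so 33N.
Zone 33 central meridian λ₀ = 6×33 − 183 = 15°; Δλ = -0.6121°.
Transverse Mercator on WGS84 with k₀ = 0.9996 gives E = 478503.906 m, N = 7951129.174 m.

Zone 33N: E 478500 m, N 7951100 m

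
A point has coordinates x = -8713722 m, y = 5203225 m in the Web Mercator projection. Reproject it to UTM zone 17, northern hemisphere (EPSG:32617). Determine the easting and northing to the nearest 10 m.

E 724550 m, N 4684610 m

Web Mercator inverse (R = 6378137 m) → φ = 42.28139702°, λ = -78.27669654°.
UTM 17N forward: E = 724549.275 m, N = 4684611.846 m.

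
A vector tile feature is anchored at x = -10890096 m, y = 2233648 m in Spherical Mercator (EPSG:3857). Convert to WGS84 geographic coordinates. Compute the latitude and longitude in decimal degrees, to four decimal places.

R = 6378137 m. λ = x/R = -97.82739682°.
φ = 2·arctan(exp(y/R)) − 90° = 2·arctan(1.41936) − 90° = 19.66720345°.

lat 19.6672°, lon -97.8274°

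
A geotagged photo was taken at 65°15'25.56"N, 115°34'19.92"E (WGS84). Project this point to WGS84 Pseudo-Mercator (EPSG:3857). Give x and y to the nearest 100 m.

x 12865400 m, y 9676400 m

Web Mercator is spherical with R = a = 6378137 m.
x = R·λ = 6378137 × 2.017115414 = 12865438.454 m.
y = R·ln tan(π/4 + φ/2) = 6378137 × 1.517123408 = 9676420.943 m.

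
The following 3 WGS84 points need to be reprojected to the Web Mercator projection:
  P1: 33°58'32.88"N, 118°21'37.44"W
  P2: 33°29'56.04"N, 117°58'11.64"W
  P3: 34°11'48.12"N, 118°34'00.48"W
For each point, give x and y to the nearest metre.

Web Mercator: x = R·λ, y = R·ln tan(π/4+φ/2), R = 6378137 m.
P1 (33.9758°, -118.3604°) → (-13175819.458, 4025553.020) m.
P2 (33.4989°, -117.9699°) → (-13132349.197, 3961713.374) m.
P3 (34.1967°, -118.5668°) → (-13198795.801, 4055244.710) m.

P1: x -13175819 m, y 4025553 m; P2: x -13132349 m, y 3961713 m; P3: x -13198796 m, y 4055245 m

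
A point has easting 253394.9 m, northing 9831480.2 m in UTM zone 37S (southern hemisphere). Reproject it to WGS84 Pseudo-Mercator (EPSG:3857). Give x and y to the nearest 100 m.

x 4094700 m, y -169600 m

Unproject from UTM 37S (λ₀ = 39°) → φ = -1.52350013°, λ = 36.78359971°.
Web Mercator (R = 6378137 m): x = 4094731.589 m, y = -169615.247 m.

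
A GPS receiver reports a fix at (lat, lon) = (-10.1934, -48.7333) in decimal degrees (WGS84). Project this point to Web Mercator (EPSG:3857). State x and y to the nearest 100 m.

x -5425000 m, y -1140800 m

Web Mercator is spherical with R = a = 6378137 m.
x = R·λ = 6378137 × -0.850556540 = -5424966.141 m.
y = R·ln tan(π/4 + φ/2) = 6378137 × -0.178854395 = -1140757.837 m.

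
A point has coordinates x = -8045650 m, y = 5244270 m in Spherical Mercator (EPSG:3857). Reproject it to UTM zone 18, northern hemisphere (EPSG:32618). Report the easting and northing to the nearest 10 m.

E 723690 m, N 4714840 m

Web Mercator inverse (R = 6378137 m) → φ = 42.55359885°, λ = -72.27530366°.
UTM 18N forward: E = 723693.784 m, N = 4714843.115 m.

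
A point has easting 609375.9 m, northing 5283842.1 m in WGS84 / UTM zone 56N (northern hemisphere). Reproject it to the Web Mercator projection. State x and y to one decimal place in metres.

Unproject from UTM 56N (λ₀ = 153°) → φ = 47.69869994°, λ = 154.45779984°.
Web Mercator (R = 6378137 m): x = 17194163.628 m, y = 6056874.819 m.

x 17194163.6 m, y 6056874.8 m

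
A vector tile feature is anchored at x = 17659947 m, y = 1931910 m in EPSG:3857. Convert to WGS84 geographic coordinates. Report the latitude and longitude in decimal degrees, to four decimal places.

R = 6378137 m. λ = x/R = 158.64200307°.
φ = 2·arctan(exp(y/R)) − 90° = 2·arctan(1.35377) − 90° = 17.09520257°.

lat 17.0952°, lon 158.6420°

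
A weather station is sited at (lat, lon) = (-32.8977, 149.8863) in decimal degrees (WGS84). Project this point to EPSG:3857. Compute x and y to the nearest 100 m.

x 16685300 m, y -3881700 m

Web Mercator is spherical with R = a = 6378137 m.
x = R·λ = 6378137 × 2.616009439 = 16685266.593 m.
y = R·ln tan(π/4 + φ/2) = 6378137 × -0.608599848 = -3881733.208 m.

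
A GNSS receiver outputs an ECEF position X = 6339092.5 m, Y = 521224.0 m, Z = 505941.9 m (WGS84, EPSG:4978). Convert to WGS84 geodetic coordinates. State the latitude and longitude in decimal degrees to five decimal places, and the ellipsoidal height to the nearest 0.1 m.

λ = atan2(Y, X) = 4.70050031°; p = √(X²+Y²) = 6360484.9 m.
Bowring's method on WGS84 (a = 6378137 m, b = 6356752.314 m) gives φ = 4.57849972°, h = 2573.763 m.

lat 4.57850°, lon 4.70050°, h 2573.8 m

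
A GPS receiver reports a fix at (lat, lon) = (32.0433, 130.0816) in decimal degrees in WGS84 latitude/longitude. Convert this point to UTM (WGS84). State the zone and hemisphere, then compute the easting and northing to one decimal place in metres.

Zone 52N: E 602117.5 m, N 3545746.6 m

Longitude 130.0816° lies in the 6° band [126°, 132°), giving zone 52; latitude is north of the equator, so 52N.
Zone 52 central meridian λ₀ = 6×52 − 183 = 129°; Δλ = +1.0816°.
Transverse Mercator on WGS84 with k₀ = 0.9996 gives E = 602117.531 m, N = 3545746.611 m.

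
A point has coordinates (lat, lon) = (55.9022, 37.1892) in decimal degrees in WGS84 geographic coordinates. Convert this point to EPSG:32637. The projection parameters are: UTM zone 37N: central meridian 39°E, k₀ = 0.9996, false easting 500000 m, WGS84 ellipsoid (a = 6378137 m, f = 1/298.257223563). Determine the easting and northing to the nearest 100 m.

Zone 37 central meridian λ₀ = 6×37 − 183 = 39°; Δλ = -1.8108°.
Transverse Mercator on WGS84 with k₀ = 0.9996 gives E = 386786.322 m, N = 6196676.461 m.

E 386800 m, N 6196700 m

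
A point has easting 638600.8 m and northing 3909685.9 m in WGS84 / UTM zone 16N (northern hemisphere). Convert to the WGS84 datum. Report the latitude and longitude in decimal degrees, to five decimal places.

lat 35.32080°, lon -85.47520°

Zone 16N: λ₀ = -87°, k₀ = 0.9996, false easting 500000 m.
Meridian distance M = (N − FN)/k₀ = 3911250.4 m.
Inverse transverse Mercator on WGS84 gives φ = 35.32079971°, λ = -85.47519967°.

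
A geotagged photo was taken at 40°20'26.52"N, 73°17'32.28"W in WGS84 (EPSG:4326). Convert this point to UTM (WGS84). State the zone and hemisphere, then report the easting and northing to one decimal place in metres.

Zone 18N: E 645045.2 m, N 4466972.2 m

Longitude -73.2923° lies in the 6° band [-78°, -72°), giving zone 18; latitude is north of the equator, so 18N.
Zone 18 central meridian λ₀ = 6×18 − 183 = -75°; Δλ = +1.7077°.
Transverse Mercator on WGS84 with k₀ = 0.9996 gives E = 645045.240 m, N = 4466972.158 m.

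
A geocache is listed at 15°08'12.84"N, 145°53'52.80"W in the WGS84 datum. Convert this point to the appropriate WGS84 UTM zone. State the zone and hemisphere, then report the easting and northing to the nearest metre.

Longitude -145.8980° lies in the 6° band [-150°, -144°), giving zone 6; latitude is north of the equator, so 6N.
Zone 6 central meridian λ₀ = 6×6 − 183 = -147°; Δλ = +1.1020°.
Transverse Mercator on WGS84 with k₀ = 0.9996 gives E = 618403.866 m, N = 1673765.193 m.

Zone 6N: E 618404 m, N 1673765 m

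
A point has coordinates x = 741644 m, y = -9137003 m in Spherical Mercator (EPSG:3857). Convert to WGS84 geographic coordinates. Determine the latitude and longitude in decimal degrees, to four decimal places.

lat -63.1495°, lon 6.6623°

R = 6378137 m. λ = x/R = 6.66230141°.
φ = 2·arctan(exp(y/R)) − 90° = 2·arctan(0.23870) − 90° = -63.14950053°.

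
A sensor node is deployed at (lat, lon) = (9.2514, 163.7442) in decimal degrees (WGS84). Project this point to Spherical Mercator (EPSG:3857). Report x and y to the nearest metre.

x 18227921 m, y 1034366 m

Web Mercator is spherical with R = a = 6378137 m.
x = R·λ = 6378137 × 2.857875421 = 18227920.964 m.
y = R·ln tan(π/4 + φ/2) = 6378137 × 0.162173621 = 1034365.569 m.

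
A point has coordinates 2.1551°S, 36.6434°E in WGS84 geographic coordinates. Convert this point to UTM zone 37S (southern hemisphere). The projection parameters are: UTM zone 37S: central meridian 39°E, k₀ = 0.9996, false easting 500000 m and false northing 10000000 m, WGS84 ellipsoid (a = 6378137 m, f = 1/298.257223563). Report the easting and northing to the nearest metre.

Zone 37 central meridian λ₀ = 6×37 − 183 = 39°; Δλ = -2.3566°.
Transverse Mercator on WGS84 with k₀ = 0.9996 gives E = 237879.456 m, N = 9761592.772 m.

E 237879 m, N 9761593 m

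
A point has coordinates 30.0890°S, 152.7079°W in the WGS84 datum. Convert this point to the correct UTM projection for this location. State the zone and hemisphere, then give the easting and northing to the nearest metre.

Zone 5S: E 528147 m, N 6671317 m

Longitude -152.7079° lies in the 6° band [-156°, -150°), giving zone 5; latitude is south of the equator, so 5S.
Zone 5 central meridian λ₀ = 6×5 − 183 = -153°; Δλ = +0.2921°.
Transverse Mercator on WGS84 with k₀ = 0.9996 gives E = 528147.258 m, N = 6671316.689 m.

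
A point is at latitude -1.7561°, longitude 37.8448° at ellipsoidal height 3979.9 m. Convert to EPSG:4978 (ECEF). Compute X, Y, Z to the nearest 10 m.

X 5037450 m, Y 3913760 m, Z -194270 m

WGS84: a = 6378137 m, e² = 0.006694380; N(φ) = a/√(1−e²sin²φ) = 6378157.049 m.
X = (N+h)·cosφ·cosλ = 5037450.373 m; Y = (N+h)·cosφ·sinλ = 3913759.597 m; Z = (N(1−e²)+h)·sinφ = -194271.659 m.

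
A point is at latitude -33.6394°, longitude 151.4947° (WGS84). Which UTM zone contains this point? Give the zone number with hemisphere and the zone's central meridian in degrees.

Zone 56S, central meridian 153°

UTM zone = ⌊(λ + 180)/6⌋ + 1; 151.4947° ∈ [150°, 156°) → zone 56.
Hemisphere: S (φ < 0).
Central meridian λ₀ = 6×56 − 183 = 153°.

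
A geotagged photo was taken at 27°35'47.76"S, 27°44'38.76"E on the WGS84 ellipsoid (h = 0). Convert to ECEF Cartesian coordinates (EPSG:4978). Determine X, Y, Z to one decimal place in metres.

X 5006263.7 m, Y 2633264.5 m, Z -2936961.1 m

WGS84: a = 6378137 m, e² = 0.006694380; N(φ) = a/√(1−e²sin²φ) = 6382723.285 m.
X = (N+h)·cosφ·cosλ = 5006263.659 m; Y = (N+h)·cosφ·sinλ = 2633264.547 m; Z = (N(1−e²)+h)·sinφ = -2936961.089 m.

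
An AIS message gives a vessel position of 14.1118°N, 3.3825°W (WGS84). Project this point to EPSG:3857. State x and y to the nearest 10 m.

Web Mercator is spherical with R = a = 6378137 m.
x = R·λ = 6378137 × -0.059035762 = -376538.178 m.
y = R·ln tan(π/4 + φ/2) = 6378137 × 0.248825981 = 1587046.199 m.

x -376540 m, y 1587050 m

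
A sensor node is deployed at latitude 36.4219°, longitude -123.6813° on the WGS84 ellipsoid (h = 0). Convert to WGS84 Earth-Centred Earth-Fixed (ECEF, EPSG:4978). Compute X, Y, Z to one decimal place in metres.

X -2849585.2 m, Y -4275795.3 m, Z 3765964.4 m

WGS84: a = 6378137 m, e² = 0.006694380; N(φ) = a/√(1−e²sin²φ) = 6385676.049 m.
X = (N+h)·cosφ·cosλ = -2849585.204 m; Y = (N+h)·cosφ·sinλ = -4275795.293 m; Z = (N(1−e²)+h)·sinφ = 3765964.357 m.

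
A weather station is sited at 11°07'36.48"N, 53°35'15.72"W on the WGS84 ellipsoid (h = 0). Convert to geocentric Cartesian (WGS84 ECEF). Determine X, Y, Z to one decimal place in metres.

WGS84: a = 6378137 m, e² = 0.006694380; N(φ) = a/√(1−e²sin²φ) = 6378932.214 m.
X = (N+h)·cosφ·cosλ = 3715304.629 m; Y = (N+h)·cosφ·sinλ = -5037052.341 m; Z = (N(1−e²)+h)·sinφ = 1222771.492 m.

X 3715304.6 m, Y -5037052.3 m, Z 1222771.5 m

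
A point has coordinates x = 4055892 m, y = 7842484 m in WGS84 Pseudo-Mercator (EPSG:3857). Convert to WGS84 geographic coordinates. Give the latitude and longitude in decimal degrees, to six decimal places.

R = 6378137 m. λ = x/R = 36.43469774°.
φ = 2·arctan(exp(y/R)) − 90° = 2·arctan(3.41982) − 90° = 57.40080098°.

lat 57.400801°, lon 36.434698°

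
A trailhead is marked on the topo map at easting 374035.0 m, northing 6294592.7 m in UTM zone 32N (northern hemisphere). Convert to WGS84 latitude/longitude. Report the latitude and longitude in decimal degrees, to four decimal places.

Zone 32N: λ₀ = 9°, k₀ = 0.9996, false easting 500000 m.
Meridian distance M = (N − FN)/k₀ = 6297111.5 m.
Inverse transverse Mercator on WGS84 gives φ = 56.77820022°, λ = 6.93849942°.

lat 56.7782°, lon 6.9385°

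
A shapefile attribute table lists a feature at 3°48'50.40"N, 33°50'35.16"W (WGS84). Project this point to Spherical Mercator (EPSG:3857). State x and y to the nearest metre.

Web Mercator is spherical with R = a = 6378137 m.
x = R·λ = 6378137 × -0.590673524 = -3767396.659 m.
y = R·ln tan(π/4 + φ/2) = 6378137 × 0.066616073 = 424886.443 m.

x -3767397 m, y 424886 m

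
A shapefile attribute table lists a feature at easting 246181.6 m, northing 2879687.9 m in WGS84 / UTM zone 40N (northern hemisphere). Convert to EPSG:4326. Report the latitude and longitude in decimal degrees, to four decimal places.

lat 26.0139°, lon 54.4640°

Zone 40N: λ₀ = 57°, k₀ = 0.9996, false easting 500000 m.
Meridian distance M = (N − FN)/k₀ = 2880840.2 m.
Inverse transverse Mercator on WGS84 gives φ = 26.01390014°, λ = 54.46400039°.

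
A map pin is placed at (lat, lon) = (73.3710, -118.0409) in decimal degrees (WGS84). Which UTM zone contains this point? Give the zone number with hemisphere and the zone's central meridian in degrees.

Zone 11N, central meridian -117°

UTM zone = ⌊(λ + 180)/6⌋ + 1; -118.0409° ∈ [-120°, -114°) → zone 11.
Hemisphere: N (φ ≥ 0).
Central meridian λ₀ = 6×11 − 183 = -117°.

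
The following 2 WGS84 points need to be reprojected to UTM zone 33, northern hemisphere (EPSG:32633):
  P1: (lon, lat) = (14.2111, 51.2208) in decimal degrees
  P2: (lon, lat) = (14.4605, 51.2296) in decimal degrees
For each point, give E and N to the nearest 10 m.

P1: E 444910 m, N 5674670 m; P2: E 462330 m, N 5675500 m

UTM zone 33N: λ₀ = 15°, k₀ = 0.9996.
P1 (51.2208°, 14.2111°) → (444906.728, 5674674.836) m.
P2 (51.2296°, 14.4605°) → (462330.764, 5675496.053) m.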